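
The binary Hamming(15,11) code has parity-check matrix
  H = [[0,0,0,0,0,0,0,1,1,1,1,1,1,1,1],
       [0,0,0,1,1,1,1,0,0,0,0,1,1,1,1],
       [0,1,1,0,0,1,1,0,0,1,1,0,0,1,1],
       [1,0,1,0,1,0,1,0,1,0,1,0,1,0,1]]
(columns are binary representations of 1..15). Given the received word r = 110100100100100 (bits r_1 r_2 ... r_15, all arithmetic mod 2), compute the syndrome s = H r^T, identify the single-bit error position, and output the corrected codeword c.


s = (0, 1, 1, 1)^T, error position = 7, corrected codeword c = 110100000100100

Compute s = H r^T mod 2 one row at a time:
  s_1 = 0 + 0 + 1 + 0 + 0 + 1 + 0 + 0 = 2 ≡ 0 (mod 2).
  s_2 = 1 + 0 + 0 + 1 + 0 + 1 + 0 + 0 = 3 ≡ 1 (mod 2).
  s_3 = 1 + 0 + 0 + 1 + 1 + 0 + 0 + 0 = 3 ≡ 1 (mod 2).
  s_4 = 1 + 0 + 0 + 1 + 0 + 0 + 1 + 0 = 3 ≡ 1 (mod 2).
s = (0, 1, 1, 1)^T — this equals column 7 of H (binary 0111), so error is at position 7.
Correct: flip bit 7 of r = 110100100100100 to get c = 110100000100100.


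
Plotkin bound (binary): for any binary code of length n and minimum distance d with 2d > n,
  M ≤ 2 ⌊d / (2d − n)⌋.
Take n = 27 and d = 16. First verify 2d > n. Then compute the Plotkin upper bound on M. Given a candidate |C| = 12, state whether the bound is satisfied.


Plotkin bound M ≤ 6; given |C| = 12 > bound (violated).

Check applicability: 2d = 32, n = 27.
2d − n = 5 > 0, so Plotkin applies.
Compute d/(2d−n) = 16/5 ≈ 3.2000.
⌊d/(2d−n)⌋ = 3.
Plotkin bound: M ≤ 2·3 = 6.
Given |C| = 12, check: VIOLATED.
This |C| is above the Plotkin bound, so no binary code with n = 27, d = 16 and 12 codewords exists.


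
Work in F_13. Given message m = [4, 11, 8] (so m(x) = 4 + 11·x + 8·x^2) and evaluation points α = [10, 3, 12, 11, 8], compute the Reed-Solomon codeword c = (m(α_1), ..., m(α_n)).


c = [4, 5, 1, 1, 6]

Message polynomial: m(x) = 4 + 11·x + 8·x^2 (mod 13).
For each evaluation point α_i, compute m(α_i) mod 13:
  α_1 = 10: Horner steps 8 → 0 → 4, so m(10) = 4.
  α_2 = 3: Horner steps 8 → 9 → 5, so m(3) = 5.
  α_3 = 12: Horner steps 8 → 3 → 1, so m(12) = 1.
  α_4 = 11: Horner steps 8 → 8 → 1, so m(11) = 1.
  α_5 = 8: Horner steps 8 → 10 → 6, so m(8) = 6.
Codeword c = [4, 5, 1, 1, 6] ∈ F_13^5.


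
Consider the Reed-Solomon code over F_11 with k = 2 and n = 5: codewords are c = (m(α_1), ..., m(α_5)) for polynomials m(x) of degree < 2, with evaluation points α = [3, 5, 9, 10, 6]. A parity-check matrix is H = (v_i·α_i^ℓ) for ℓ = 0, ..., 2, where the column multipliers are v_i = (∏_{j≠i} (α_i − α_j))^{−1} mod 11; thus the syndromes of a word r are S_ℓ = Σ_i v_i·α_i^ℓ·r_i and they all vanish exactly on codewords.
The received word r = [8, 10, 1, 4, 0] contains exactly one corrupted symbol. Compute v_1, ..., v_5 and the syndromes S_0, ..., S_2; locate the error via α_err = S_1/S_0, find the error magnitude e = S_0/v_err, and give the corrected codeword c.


S = (4, 3, 5), error at position 3, error magnitude e = 9, c = [8, 10, 3, 4, 0].

Step 1: column multipliers v_i = (∏_{j≠i}(α_i − α_j))^{−1} mod 11.
  i = 1 (α = 3): (3−5)(3−9)(3−10)(3−6) = (−2)·(−6)·(−7)·(−3) = 252 ≡ 10, so v_1 = 10^{−1} = 10 (mod 11).
  i = 2 (α = 5): (5−3)(5−9)(5−10)(5−6) = 2·(−4)·(−5)·(−1) = −40 ≡ 4, so v_2 = 4^{−1} = 3 (mod 11).
  i = 3 (α = 9): (9−3)(9−5)(9−10)(9−6) = 6·4·(−1)·3 = −72 ≡ 5, so v_3 = 5^{−1} = 9 (mod 11).
  i = 4 (α = 10): (10−3)(10−5)(10−9)(10−6) = 7·5·1·4 = 140 ≡ 8, so v_4 = 8^{−1} = 7 (mod 11).
  i = 5 (α = 6): (6−3)(6−5)(6−9)(6−10) = 3·1·(−3)·(−4) = 36 ≡ 3, so v_5 = 3^{−1} = 4 (mod 11).
  v = [10, 3, 9, 7, 4].
Step 2: syndromes of r = [8, 10, 1, 4, 0] (all sums mod 11).
  S_0 = Σ v_i r_i = 10·8 + 3·10 + 9·1 + 7·4 + 4·0 = 147 ≡ 4.
  S_1 = Σ v_i α_i r_i = 10·3·8 + 3·5·10 + 9·9·1 + 7·10·4 + 4·6·0 = 751 ≡ 3.
  α_i^2 mod 11 = [9, 3, 4, 1, 3].
  S_2 = Σ v_i α_i^2 r_i = 10·9·8 + 3·3·10 + 9·4·1 + 7·1·4 + 4·3·0 = 874 ≡ 5.
  S = (4, 3, 5) ≠ 0, so r is not a codeword (an error is present).
Step 3: locate the error. For a single error e at position i, S_ℓ = v_i·e·α_i^ℓ, so α_err = S_1/S_0.
  S_0^{−1} = 4^{−1} = 3 (mod 11), so α_err = 3·3 = 9 ≡ 9 = α_3. Error position i = 3.
  Consistency check: S_2/S_1 = 5·4 = 20 ≡ 9 = α_err ✓ (single-error assumption holds).
Step 4: error magnitude e = S_0/v_3 = S_0·∏_{j≠3}(α_3 − α_j) = 4·5 = 20 ≡ 9 (mod 11).
Step 5: correct position 3: c_3 = r_3 − e = 1 − 9 ≡ 3 (mod 11). Hence c = [8, 10, 3, 4, 0].
  Check: interpolating c through the α_i gives m(x) = 5 + 1·x (degree < 2) with m(α_i) = c_i for every i, so c is indeed a codeword.


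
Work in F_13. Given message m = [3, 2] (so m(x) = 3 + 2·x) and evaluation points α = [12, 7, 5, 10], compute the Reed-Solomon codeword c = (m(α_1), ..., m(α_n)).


c = [1, 4, 0, 10]

Message polynomial: m(x) = 3 + 2·x (mod 13).
For each evaluation point α_i, compute m(α_i) mod 13:
  α_1 = 12: Horner steps 2 → 1, so m(12) = 1.
  α_2 = 7: Horner steps 2 → 4, so m(7) = 4.
  α_3 = 5: Horner steps 2 → 0, so m(5) = 0.
  α_4 = 10: Horner steps 2 → 10, so m(10) = 10.
Codeword c = [1, 4, 0, 10] ∈ F_13^4.


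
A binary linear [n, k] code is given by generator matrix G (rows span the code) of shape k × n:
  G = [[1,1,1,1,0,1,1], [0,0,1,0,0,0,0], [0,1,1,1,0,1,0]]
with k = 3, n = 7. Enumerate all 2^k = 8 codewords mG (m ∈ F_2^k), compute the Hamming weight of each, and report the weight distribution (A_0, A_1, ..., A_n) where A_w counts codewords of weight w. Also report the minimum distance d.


Weight distribution: A_0 = 1, A_1 = 1, A_2 = 1, A_3 = 2, A_4 = 1, A_5 = 1, A_6 = 1. Minimum distance d = 1.

Enumerate all 2^3 = 8 messages m ∈ F_2^3.
For each, compute codeword c = mG in F_2^7, then tally its weight.
  m = 000 → c = 0000000, weight = 0.
  m = 100 → c = 1111011, weight = 6.
  m = 010 → c = 0010000, weight = 1.
  m = 110 → c = 1101011, weight = 5.
  m = 001 → c = 0111010, weight = 4.
  m = 101 → c = 1000001, weight = 2.
  m = 011 → c = 0101010, weight = 3.
  m = 111 → c = 1010001, weight = 3.
Tally weights:
  weight 0: 1 codewords.
  weight 1: 1 codewords.
  weight 2: 1 codewords.
  weight 3: 2 codewords.
  weight 4: 1 codewords.
  weight 5: 1 codewords.
  weight 6: 1 codewords.
Minimum distance d = smallest w > 0 with A_w > 0 = 1.
Sanity: Σ A_w = 8 = 2^3 = 8 ✓.


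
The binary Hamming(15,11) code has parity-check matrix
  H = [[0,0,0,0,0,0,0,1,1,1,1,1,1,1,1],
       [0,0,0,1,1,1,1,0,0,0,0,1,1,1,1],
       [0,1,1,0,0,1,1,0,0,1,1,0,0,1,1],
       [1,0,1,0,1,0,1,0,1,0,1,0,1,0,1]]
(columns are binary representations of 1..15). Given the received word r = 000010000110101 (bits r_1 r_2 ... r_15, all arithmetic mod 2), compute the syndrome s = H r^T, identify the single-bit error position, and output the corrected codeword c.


s = (0, 1, 1, 0)^T, error position = 6, corrected codeword c = 000011000110101

Compute s = H r^T mod 2 one row at a time:
  s_1 = 0 + 0 + 1 + 1 + 0 + 1 + 0 + 1 = 4 ≡ 0 (mod 2).
  s_2 = 0 + 1 + 0 + 0 + 0 + 1 + 0 + 1 = 3 ≡ 1 (mod 2).
  s_3 = 0 + 0 + 0 + 0 + 1 + 1 + 0 + 1 = 3 ≡ 1 (mod 2).
  s_4 = 0 + 0 + 1 + 0 + 0 + 1 + 1 + 1 = 4 ≡ 0 (mod 2).
s = (0, 1, 1, 0)^T — this equals column 6 of H (binary 0110), so error is at position 6.
Correct: flip bit 6 of r = 000010000110101 to get c = 000011000110101.


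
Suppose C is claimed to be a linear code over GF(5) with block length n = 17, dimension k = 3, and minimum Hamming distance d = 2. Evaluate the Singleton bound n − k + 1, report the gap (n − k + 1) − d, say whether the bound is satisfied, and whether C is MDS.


Singleton RHS = n − k + 1 = 15, slack = 13, bound satisfied, not MDS.

Singleton bound: d ≤ n − k + 1.
Here n = 17, k = 3, so n − k + 1 = 15.
Given d = 2, check d ≤ 15: YES.
Slack = (n − k + 1) − d = 13.
The code is NOT MDS (slack = 13 > 0).
Description: the claimed parameters are [17, 3, 2]_5; such a code would be non-MDS.


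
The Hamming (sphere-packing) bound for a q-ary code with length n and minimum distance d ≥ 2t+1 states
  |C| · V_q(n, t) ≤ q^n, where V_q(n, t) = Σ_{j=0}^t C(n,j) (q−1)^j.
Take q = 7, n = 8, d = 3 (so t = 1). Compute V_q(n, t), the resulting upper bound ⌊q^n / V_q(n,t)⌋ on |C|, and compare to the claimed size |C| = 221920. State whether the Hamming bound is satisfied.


V_q(n, t) = 49, q^n = 5764801, Hamming bound = 117649, |C| = 221920 > bound (violated).

Step 1: Compute V_q(n, t) = Σ_{j=0}^1 C(n, j) (q−1)^j.
  j = 0: C(8,0)·(6)^0 = 1·1 = 1.
  j = 1: C(8,1)·(6)^1 = 8·6 = 48.
  V_q(n, t) = 1 + 48 = 49.
Step 2: q^n = 7^8 = 5764801.
Step 3: Hamming bound ⌊q^n / V_q(n,t)⌋ = ⌊5764801/49⌋ = 117649.
Step 4: Compare |C| = 221920 to 117649: violated.
The claimed |C| lies above the Hamming bound, so no 7-ary code of length 8 with d ≥ 3 can have 221920 codewords.


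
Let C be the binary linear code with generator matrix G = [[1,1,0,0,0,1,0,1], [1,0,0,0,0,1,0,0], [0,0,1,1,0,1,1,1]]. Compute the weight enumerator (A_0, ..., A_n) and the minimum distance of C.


Weight distribution: A_0 = 1, A_2 = 2, A_4 = 1, A_5 = 4. Minimum distance d = 2.

Enumerate all 2^3 = 8 messages m ∈ F_2^3.
For each, compute codeword c = mG in F_2^8, then tally its weight.
  m = 000 → c = 00000000, weight = 0.
  m = 100 → c = 11000101, weight = 4.
  m = 010 → c = 10000100, weight = 2.
  m = 110 → c = 01000001, weight = 2.
  m = 001 → c = 00110111, weight = 5.
  m = 101 → c = 11110010, weight = 5.
  m = 011 → c = 10110011, weight = 5.
  m = 111 → c = 01110110, weight = 5.
Tally weights:
  weight 0: 1 codewords.
  weight 2: 2 codewords.
  weight 4: 1 codewords.
  weight 5: 4 codewords.
Minimum distance d = smallest w > 0 with A_w > 0 = 2.
Sanity: Σ A_w = 8 = 2^3 = 8 ✓.


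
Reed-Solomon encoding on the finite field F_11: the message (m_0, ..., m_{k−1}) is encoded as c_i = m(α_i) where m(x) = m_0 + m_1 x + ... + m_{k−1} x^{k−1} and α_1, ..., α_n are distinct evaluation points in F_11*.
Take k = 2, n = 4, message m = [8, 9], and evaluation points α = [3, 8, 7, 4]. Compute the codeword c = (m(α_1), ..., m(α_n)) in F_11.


c = [2, 3, 5, 0]

Message polynomial: m(x) = 8 + 9·x (mod 11).
For each evaluation point α_i, compute m(α_i) mod 11:
  α_1 = 3: Horner steps 9 → 2, so m(3) = 2.
  α_2 = 8: Horner steps 9 → 3, so m(8) = 3.
  α_3 = 7: Horner steps 9 → 5, so m(7) = 5.
  α_4 = 4: Horner steps 9 → 0, so m(4) = 0.
Codeword c = [2, 3, 5, 0] ∈ F_11^4.


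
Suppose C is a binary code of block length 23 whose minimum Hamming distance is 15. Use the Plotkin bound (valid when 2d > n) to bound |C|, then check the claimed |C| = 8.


Plotkin bound M ≤ 4; given |C| = 8 > bound (violated).

Check applicability: 2d = 30, n = 23.
2d − n = 7 > 0, so Plotkin applies.
Compute d/(2d−n) = 15/7 ≈ 2.1429.
⌊d/(2d−n)⌋ = 2.
Plotkin bound: M ≤ 2·2 = 4.
Given |C| = 8, check: VIOLATED.
This |C| is above the Plotkin bound, so no binary code with n = 23, d = 15 and 8 codewords exists.


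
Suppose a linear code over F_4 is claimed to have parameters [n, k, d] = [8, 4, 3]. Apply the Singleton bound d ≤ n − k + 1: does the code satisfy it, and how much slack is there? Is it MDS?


Singleton RHS = n − k + 1 = 5, slack = 2, bound satisfied, not MDS.

Singleton bound: d ≤ n − k + 1.
Here n = 8, k = 4, so n − k + 1 = 5.
Given d = 3, check d ≤ 5: YES.
Slack = (n − k + 1) − d = 2.
The code is NOT MDS (slack = 2 > 0).
Description: the claimed parameters are [8, 4, 3]_4; such a code would be non-MDS.


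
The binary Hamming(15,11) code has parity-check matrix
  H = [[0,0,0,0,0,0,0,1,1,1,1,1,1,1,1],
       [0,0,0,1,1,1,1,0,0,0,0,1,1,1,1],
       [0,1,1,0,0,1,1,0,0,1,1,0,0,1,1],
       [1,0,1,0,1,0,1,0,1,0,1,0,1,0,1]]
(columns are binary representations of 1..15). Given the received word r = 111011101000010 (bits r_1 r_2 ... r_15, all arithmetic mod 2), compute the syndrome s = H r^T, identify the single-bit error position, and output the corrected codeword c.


s = (0, 0, 1, 1)^T, error position = 3, corrected codeword c = 110011101000010

Compute s = H r^T mod 2 one row at a time:
  s_1 = 0 + 1 + 0 + 0 + 0 + 0 + 1 + 0 = 2 ≡ 0 (mod 2).
  s_2 = 0 + 1 + 1 + 1 + 0 + 0 + 1 + 0 = 4 ≡ 0 (mod 2).
  s_3 = 1 + 1 + 1 + 1 + 0 + 0 + 1 + 0 = 5 ≡ 1 (mod 2).
  s_4 = 1 + 1 + 1 + 1 + 1 + 0 + 0 + 0 = 5 ≡ 1 (mod 2).
s = (0, 0, 1, 1)^T — this equals column 3 of H (binary 0011), so error is at position 3.
Correct: flip bit 3 of r = 111011101000010 to get c = 110011101000010.


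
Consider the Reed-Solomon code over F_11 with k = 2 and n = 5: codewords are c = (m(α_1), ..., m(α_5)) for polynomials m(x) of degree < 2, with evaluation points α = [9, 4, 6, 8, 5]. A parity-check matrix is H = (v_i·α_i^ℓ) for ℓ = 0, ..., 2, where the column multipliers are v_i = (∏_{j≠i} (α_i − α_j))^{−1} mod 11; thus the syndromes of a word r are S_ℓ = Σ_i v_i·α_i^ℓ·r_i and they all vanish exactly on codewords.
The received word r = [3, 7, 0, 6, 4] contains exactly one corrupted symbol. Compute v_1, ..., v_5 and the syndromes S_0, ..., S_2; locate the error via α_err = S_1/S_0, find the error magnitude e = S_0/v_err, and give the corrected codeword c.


S = (10, 5, 8), error at position 3, error magnitude e = 10, c = [3, 7, 1, 6, 4].

Step 1: column multipliers v_i = (∏_{j≠i}(α_i − α_j))^{−1} mod 11.
  i = 1 (α = 9): (9−4)(9−6)(9−8)(9−5) = 5·3·1·4 = 60 ≡ 5, so v_1 = 5^{−1} = 9 (mod 11).
  i = 2 (α = 4): (4−9)(4−6)(4−8)(4−5) = (−5)·(−2)·(−4)·(−1) = 40 ≡ 7, so v_2 = 7^{−1} = 8 (mod 11).
  i = 3 (α = 6): (6−9)(6−4)(6−8)(6−5) = (−3)·2·(−2)·1 = 12 ≡ 1, so v_3 = 1^{−1} = 1 (mod 11).
  i = 4 (α = 8): (8−9)(8−4)(8−6)(8−5) = (−1)·4·2·3 = −24 ≡ 9, so v_4 = 9^{−1} = 5 (mod 11).
  i = 5 (α = 5): (5−9)(5−4)(5−6)(5−8) = (−4)·1·(−1)·(−3) = −12 ≡ 10, so v_5 = 10^{−1} = 10 (mod 11).
  v = [9, 8, 1, 5, 10].
Step 2: syndromes of r = [3, 7, 0, 6, 4] (all sums mod 11).
  S_0 = Σ v_i r_i = 9·3 + 8·7 + 1·0 + 5·6 + 10·4 = 153 ≡ 10.
  S_1 = Σ v_i α_i r_i = 9·9·3 + 8·4·7 + 1·6·0 + 5·8·6 + 10·5·4 = 907 ≡ 5.
  α_i^2 mod 11 = [4, 5, 3, 9, 3].
  S_2 = Σ v_i α_i^2 r_i = 9·4·3 + 8·5·7 + 1·3·0 + 5·9·6 + 10·3·4 = 778 ≡ 8.
  S = (10, 5, 8) ≠ 0, so r is not a codeword (an error is present).
Step 3: locate the error. For a single error e at position i, S_ℓ = v_i·e·α_i^ℓ, so α_err = S_1/S_0.
  S_0^{−1} = 10^{−1} = 10 (mod 11), so α_err = 5·10 = 50 ≡ 6 = α_3. Error position i = 3.
  Consistency check: S_2/S_1 = 8·9 = 72 ≡ 6 = α_err ✓ (single-error assumption holds).
Step 4: error magnitude e = S_0/v_3 = S_0·∏_{j≠3}(α_3 − α_j) = 10·1 = 10 ≡ 10 (mod 11).
Step 5: correct position 3: c_3 = r_3 − e = 0 − 10 ≡ 1 (mod 11). Hence c = [3, 7, 1, 6, 4].
  Check: interpolating c through the α_i gives m(x) = 8 + 8·x (degree < 2) with m(α_i) = c_i for every i, so c is indeed a codeword.


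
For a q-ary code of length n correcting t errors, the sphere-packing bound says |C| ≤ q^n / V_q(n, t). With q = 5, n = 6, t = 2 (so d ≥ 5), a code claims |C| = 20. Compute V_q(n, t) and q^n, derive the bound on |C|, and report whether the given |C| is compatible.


V_q(n, t) = 265, q^n = 15625, Hamming bound = 58, |C| = 20 ≤ bound (satisfied).

Step 1: Compute V_q(n, t) = Σ_{j=0}^2 C(n, j) (q−1)^j.
  j = 0: C(6,0)·(4)^0 = 1·1 = 1.
  j = 1: C(6,1)·(4)^1 = 6·4 = 24.
  j = 2: C(6,2)·(4)^2 = 15·16 = 240.
  V_q(n, t) = 1 + 24 + 240 = 265.
Step 2: q^n = 5^6 = 15625.
Step 3: Hamming bound ⌊q^n / V_q(n,t)⌋ = ⌊15625/265⌋ = 58.
Step 4: Compare |C| = 20 to 58: satisfied.
The claimed |C| lies below the Hamming bound.


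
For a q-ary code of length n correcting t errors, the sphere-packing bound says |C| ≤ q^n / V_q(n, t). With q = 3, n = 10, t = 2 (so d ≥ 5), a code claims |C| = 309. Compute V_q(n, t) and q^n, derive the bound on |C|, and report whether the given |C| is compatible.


V_q(n, t) = 201, q^n = 59049, Hamming bound = 293, |C| = 309 > bound (violated).

Step 1: Compute V_q(n, t) = Σ_{j=0}^2 C(n, j) (q−1)^j.
  j = 0: C(10,0)·(2)^0 = 1·1 = 1.
  j = 1: C(10,1)·(2)^1 = 10·2 = 20.
  j = 2: C(10,2)·(2)^2 = 45·4 = 180.
  V_q(n, t) = 1 + 20 + 180 = 201.
Step 2: q^n = 3^10 = 59049.
Step 3: Hamming bound ⌊q^n / V_q(n,t)⌋ = ⌊59049/201⌋ = 293.
Step 4: Compare |C| = 309 to 293: violated.
The claimed |C| lies above the Hamming bound, so no 3-ary code of length 10 with d ≥ 5 can have 309 codewords.


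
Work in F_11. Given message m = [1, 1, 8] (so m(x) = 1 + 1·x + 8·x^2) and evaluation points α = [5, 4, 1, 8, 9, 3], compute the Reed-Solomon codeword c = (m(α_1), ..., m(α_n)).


c = [8, 1, 10, 4, 9, 10]

Message polynomial: m(x) = 1 + 1·x + 8·x^2 (mod 11).
For each evaluation point α_i, compute m(α_i) mod 11:
  α_1 = 5: Horner steps 8 → 8 → 8, so m(5) = 8.
  α_2 = 4: Horner steps 8 → 0 → 1, so m(4) = 1.
  α_3 = 1: Horner steps 8 → 9 → 10, so m(1) = 10.
  α_4 = 8: Horner steps 8 → 10 → 4, so m(8) = 4.
  α_5 = 9: Horner steps 8 → 7 → 9, so m(9) = 9.
  α_6 = 3: Horner steps 8 → 3 → 10, so m(3) = 10.
Codeword c = [8, 1, 10, 4, 9, 10] ∈ F_11^6.


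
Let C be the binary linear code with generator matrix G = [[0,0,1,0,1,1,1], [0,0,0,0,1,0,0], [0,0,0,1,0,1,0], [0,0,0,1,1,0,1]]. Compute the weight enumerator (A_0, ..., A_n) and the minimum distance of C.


Weight distribution: A_0 = 1, A_1 = 2, A_2 = 4, A_3 = 6, A_4 = 3. Minimum distance d = 1.

Enumerate all 2^4 = 16 messages m ∈ F_2^4.
For each, compute codeword c = mG in F_2^7, then tally its weight.
  m = 0000 → c = 0000000, weight = 0.
  m = 1000 → c = 0010111, weight = 4.
  m = 0100 → c = 0000100, weight = 1.
  m = 1100 → c = 0010011, weight = 3.
  m = 0010 → c = 0001010, weight = 2.
  m = 1010 → c = 0011101, weight = 4.
  m = 0110 → c = 0001110, weight = 3.
  m = 1110 → c = 0011001, weight = 3.
  m = 0001 → c = 0001101, weight = 3.
  m = 1001 → c = 0011010, weight = 3.
  m = 0101 → c = 0001001, weight = 2.
  m = 1101 → c = 0011110, weight = 4.
  m = 0011 → c = 0000111, weight = 3.
  m = 1011 → c = 0010000, weight = 1.
  m = 0111 → c = 0000011, weight = 2.
  m = 1111 → c = 0010100, weight = 2.
Tally weights:
  weight 0: 1 codewords.
  weight 1: 2 codewords.
  weight 2: 4 codewords.
  weight 3: 6 codewords.
  weight 4: 3 codewords.
Minimum distance d = smallest w > 0 with A_w > 0 = 1.
Sanity: Σ A_w = 16 = 2^4 = 16 ✓.


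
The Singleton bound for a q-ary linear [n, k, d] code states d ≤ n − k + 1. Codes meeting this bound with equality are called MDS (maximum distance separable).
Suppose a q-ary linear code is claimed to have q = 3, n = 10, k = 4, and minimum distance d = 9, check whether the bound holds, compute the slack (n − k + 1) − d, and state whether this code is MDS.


Singleton RHS = n − k + 1 = 7, slack = -2, bound violated (no such code; not MDS).

Singleton bound: d ≤ n − k + 1.
Here n = 10, k = 4, so n − k + 1 = 7.
Given d = 9, check d ≤ 7: NO.
Slack = (n − k + 1) − d = -2.
The slack is negative: d = 9 exceeds n − k + 1 = 7 by 2, so the Singleton bound is violated and no linear [10, 4, 9]_3 code can exist. In particular it is not MDS (MDS requires d = n − k + 1 exactly).
Description: the claimed parameters are [10, 4, 9]_3; such a code would be impossible (violates the Singleton bound).


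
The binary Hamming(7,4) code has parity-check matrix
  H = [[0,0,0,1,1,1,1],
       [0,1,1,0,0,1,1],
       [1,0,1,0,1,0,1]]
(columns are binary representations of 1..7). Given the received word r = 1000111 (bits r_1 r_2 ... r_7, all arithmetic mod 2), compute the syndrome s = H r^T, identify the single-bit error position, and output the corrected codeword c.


s = (1, 0, 1)^T, error position = 5, corrected codeword c = 1000011

Compute s = H r^T mod 2 one row at a time:
  s_1 = 0 + 1 + 1 + 1 = 3 ≡ 1 (mod 2).
  s_2 = 0 + 0 + 1 + 1 = 2 ≡ 0 (mod 2).
  s_3 = 1 + 0 + 1 + 1 = 3 ≡ 1 (mod 2).
s = (1, 0, 1)^T — this equals column 5 of H (binary 101), so error is at position 5.
Correct: flip bit 5 of r = 1000111 to get c = 1000011.


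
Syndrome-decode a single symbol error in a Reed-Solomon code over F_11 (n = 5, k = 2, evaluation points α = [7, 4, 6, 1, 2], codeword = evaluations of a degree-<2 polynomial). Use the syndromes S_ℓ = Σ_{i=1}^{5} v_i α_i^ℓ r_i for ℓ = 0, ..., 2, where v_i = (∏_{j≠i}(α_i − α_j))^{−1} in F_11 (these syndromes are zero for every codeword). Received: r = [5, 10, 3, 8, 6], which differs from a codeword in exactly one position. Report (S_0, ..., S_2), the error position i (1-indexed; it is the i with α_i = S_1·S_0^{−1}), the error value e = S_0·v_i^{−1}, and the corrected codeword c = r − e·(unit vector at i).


S = (2, 2, 2), error at position 4, error magnitude e = 4, c = [5, 10, 3, 4, 6].

Step 1: column multipliers v_i = (∏_{j≠i}(α_i − α_j))^{−1} mod 11.
  i = 1 (α = 7): (7−4)(7−6)(7−1)(7−2) = 3·1·6·5 = 90 ≡ 2, so v_1 = 2^{−1} = 6 (mod 11).
  i = 2 (α = 4): (4−7)(4−6)(4−1)(4−2) = (−3)·(−2)·3·2 = 36 ≡ 3, so v_2 = 3^{−1} = 4 (mod 11).
  i = 3 (α = 6): (6−7)(6−4)(6−1)(6−2) = (−1)·2·5·4 = −40 ≡ 4, so v_3 = 4^{−1} = 3 (mod 11).
  i = 4 (α = 1): (1−7)(1−4)(1−6)(1−2) = (−6)·(−3)·(−5)·(−1) = 90 ≡ 2, so v_4 = 2^{−1} = 6 (mod 11).
  i = 5 (α = 2): (2−7)(2−4)(2−6)(2−1) = (−5)·(−2)·(−4)·1 = −40 ≡ 4, so v_5 = 4^{−1} = 3 (mod 11).
  v = [6, 4, 3, 6, 3].
Step 2: syndromes of r = [5, 10, 3, 8, 6] (all sums mod 11).
  S_0 = Σ v_i r_i = 6·5 + 4·10 + 3·3 + 6·8 + 3·6 = 145 ≡ 2.
  S_1 = Σ v_i α_i r_i = 6·7·5 + 4·4·10 + 3·6·3 + 6·1·8 + 3·2·6 = 508 ≡ 2.
  α_i^2 mod 11 = [5, 5, 3, 1, 4].
  S_2 = Σ v_i α_i^2 r_i = 6·5·5 + 4·5·10 + 3·3·3 + 6·1·8 + 3·4·6 = 497 ≡ 2.
  S = (2, 2, 2) ≠ 0, so r is not a codeword (an error is present).
Step 3: locate the error. For a single error e at position i, S_ℓ = v_i·e·α_i^ℓ, so α_err = S_1/S_0.
  S_0^{−1} = 2^{−1} = 6 (mod 11), so α_err = 2·6 = 12 ≡ 1 = α_4. Error position i = 4.
  Consistency check: S_2/S_1 = 2·6 = 12 ≡ 1 = α_err ✓ (single-error assumption holds).
Step 4: error magnitude e = S_0/v_4 = S_0·∏_{j≠4}(α_4 − α_j) = 2·2 = 4 ≡ 4 (mod 11).
Step 5: correct position 4: c_4 = r_4 − e = 8 − 4 ≡ 4 (mod 11). Hence c = [5, 10, 3, 4, 6].
  Check: interpolating c through the α_i gives m(x) = 2 + 2·x (degree < 2) with m(α_i) = c_i for every i, so c is indeed a codeword.


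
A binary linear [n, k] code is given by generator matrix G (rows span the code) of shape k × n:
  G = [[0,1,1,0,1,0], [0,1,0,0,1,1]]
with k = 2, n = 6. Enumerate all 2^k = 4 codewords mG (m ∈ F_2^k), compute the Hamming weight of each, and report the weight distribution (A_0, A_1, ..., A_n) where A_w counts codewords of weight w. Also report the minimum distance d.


Weight distribution: A_0 = 1, A_2 = 1, A_3 = 2. Minimum distance d = 2.

Enumerate all 2^2 = 4 messages m ∈ F_2^2.
For each, compute codeword c = mG in F_2^6, then tally its weight.
  m = 00 → c = 000000, weight = 0.
  m = 10 → c = 011010, weight = 3.
  m = 01 → c = 010011, weight = 3.
  m = 11 → c = 001001, weight = 2.
Tally weights:
  weight 0: 1 codewords.
  weight 2: 1 codewords.
  weight 3: 2 codewords.
Minimum distance d = smallest w > 0 with A_w > 0 = 2.
Sanity: Σ A_w = 4 = 2^2 = 4 ✓.


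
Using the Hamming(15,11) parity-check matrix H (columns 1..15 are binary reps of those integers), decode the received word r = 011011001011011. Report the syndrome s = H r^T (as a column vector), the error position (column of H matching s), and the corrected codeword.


s = (1, 1, 0, 1)^T, error position = 13, corrected codeword c = 011011001011111

Compute s = H r^T mod 2 one row at a time:
  s_1 = 0 + 1 + 0 + 1 + 1 + 0 + 1 + 1 = 5 ≡ 1 (mod 2).
  s_2 = 0 + 1 + 1 + 0 + 1 + 0 + 1 + 1 = 5 ≡ 1 (mod 2).
  s_3 = 1 + 1 + 1 + 0 + 0 + 1 + 1 + 1 = 6 ≡ 0 (mod 2).
  s_4 = 0 + 1 + 1 + 0 + 1 + 1 + 0 + 1 = 5 ≡ 1 (mod 2).
s = (1, 1, 0, 1)^T — this equals column 13 of H (binary 1101), so error is at position 13.
Correct: flip bit 13 of r = 011011001011011 to get c = 011011001011111.


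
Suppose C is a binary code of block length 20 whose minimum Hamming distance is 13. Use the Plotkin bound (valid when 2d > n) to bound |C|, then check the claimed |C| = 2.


Plotkin bound M ≤ 4; given |C| = 2 ≤ bound (satisfied).

Check applicability: 2d = 26, n = 20.
2d − n = 6 > 0, so Plotkin applies.
Compute d/(2d−n) = 13/6 ≈ 2.1667.
⌊d/(2d−n)⌋ = 2.
Plotkin bound: M ≤ 2·2 = 4.
Given |C| = 2, check: satisfied.
This |C| is below the Plotkin bound.


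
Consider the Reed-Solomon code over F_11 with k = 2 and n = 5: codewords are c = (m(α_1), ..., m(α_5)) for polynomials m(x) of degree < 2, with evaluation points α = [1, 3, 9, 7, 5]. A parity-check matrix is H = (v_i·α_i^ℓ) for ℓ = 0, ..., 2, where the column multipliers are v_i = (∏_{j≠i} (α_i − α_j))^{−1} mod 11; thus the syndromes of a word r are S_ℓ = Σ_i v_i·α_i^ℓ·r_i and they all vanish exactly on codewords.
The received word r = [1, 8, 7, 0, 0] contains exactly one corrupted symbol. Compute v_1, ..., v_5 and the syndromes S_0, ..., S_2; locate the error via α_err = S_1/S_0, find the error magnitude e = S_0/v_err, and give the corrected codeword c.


S = (2, 10, 6), error at position 5, error magnitude e = 7, c = [1, 8, 7, 0, 4].

Step 1: column multipliers v_i = (∏_{j≠i}(α_i − α_j))^{−1} mod 11.
  i = 1 (α = 1): (1−3)(1−9)(1−7)(1−5) = (−2)·(−8)·(−6)·(−4) = 384 ≡ 10, so v_1 = 10^{−1} = 10 (mod 11).
  i = 2 (α = 3): (3−1)(3−9)(3−7)(3−5) = 2·(−6)·(−4)·(−2) = −96 ≡ 3, so v_2 = 3^{−1} = 4 (mod 11).
  i = 3 (α = 9): (9−1)(9−3)(9−7)(9−5) = 8·6·2·4 = 384 ≡ 10, so v_3 = 10^{−1} = 10 (mod 11).
  i = 4 (α = 7): (7−1)(7−3)(7−9)(7−5) = 6·4·(−2)·2 = −96 ≡ 3, so v_4 = 3^{−1} = 4 (mod 11).
  i = 5 (α = 5): (5−1)(5−3)(5−9)(5−7) = 4·2·(−4)·(−2) = 64 ≡ 9, so v_5 = 9^{−1} = 5 (mod 11).
  v = [10, 4, 10, 4, 5].
Step 2: syndromes of r = [1, 8, 7, 0, 0] (all sums mod 11).
  S_0 = Σ v_i r_i = 10·1 + 4·8 + 10·7 + 4·0 + 5·0 = 112 ≡ 2.
  S_1 = Σ v_i α_i r_i = 10·1·1 + 4·3·8 + 10·9·7 + 4·7·0 + 5·5·0 = 736 ≡ 10.
  α_i^2 mod 11 = [1, 9, 4, 5, 3].
  S_2 = Σ v_i α_i^2 r_i = 10·1·1 + 4·9·8 + 10·4·7 + 4·5·0 + 5·3·0 = 578 ≡ 6.
  S = (2, 10, 6) ≠ 0, so r is not a codeword (an error is present).
Step 3: locate the error. For a single error e at position i, S_ℓ = v_i·e·α_i^ℓ, so α_err = S_1/S_0.
  S_0^{−1} = 2^{−1} = 6 (mod 11), so α_err = 10·6 = 60 ≡ 5 = α_5. Error position i = 5.
  Consistency check: S_2/S_1 = 6·10 = 60 ≡ 5 = α_err ✓ (single-error assumption holds).
Step 4: error magnitude e = S_0/v_5 = S_0·∏_{j≠5}(α_5 − α_j) = 2·9 = 18 ≡ 7 (mod 11).
Step 5: correct position 5: c_5 = r_5 − e = 0 − 7 ≡ 4 (mod 11). Hence c = [1, 8, 7, 0, 4].
  Check: interpolating c through the α_i gives m(x) = 3 + 9·x (degree < 2) with m(α_i) = c_i for every i, so c is indeed a codeword.


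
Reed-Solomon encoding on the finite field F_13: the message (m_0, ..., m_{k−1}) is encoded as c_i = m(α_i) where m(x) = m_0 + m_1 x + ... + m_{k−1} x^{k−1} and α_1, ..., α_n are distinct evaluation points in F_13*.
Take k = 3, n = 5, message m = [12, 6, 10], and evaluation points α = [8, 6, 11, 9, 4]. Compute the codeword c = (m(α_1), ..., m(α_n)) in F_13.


c = [11, 5, 1, 5, 1]

Message polynomial: m(x) = 12 + 6·x + 10·x^2 (mod 13).
For each evaluation point α_i, compute m(α_i) mod 13:
  α_1 = 8: Horner steps 10 → 8 → 11, so m(8) = 11.
  α_2 = 6: Horner steps 10 → 1 → 5, so m(6) = 5.
  α_3 = 11: Horner steps 10 → 12 → 1, so m(11) = 1.
  α_4 = 9: Horner steps 10 → 5 → 5, so m(9) = 5.
  α_5 = 4: Horner steps 10 → 7 → 1, so m(4) = 1.
Codeword c = [11, 5, 1, 5, 1] ∈ F_13^5.


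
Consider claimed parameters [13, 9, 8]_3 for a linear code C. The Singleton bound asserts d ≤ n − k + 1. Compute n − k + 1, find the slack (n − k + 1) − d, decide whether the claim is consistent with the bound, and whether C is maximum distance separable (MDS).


Singleton RHS = n − k + 1 = 5, slack = -3, bound violated (no such code; not MDS).

Singleton bound: d ≤ n − k + 1.
Here n = 13, k = 9, so n − k + 1 = 5.
Given d = 8, check d ≤ 5: NO.
Slack = (n − k + 1) − d = -3.
The slack is negative: d = 8 exceeds n − k + 1 = 5 by 3, so the Singleton bound is violated and no linear [13, 9, 8]_3 code can exist. In particular it is not MDS (MDS requires d = n − k + 1 exactly).
Description: the claimed parameters are [13, 9, 8]_3; such a code would be impossible (violates the Singleton bound).


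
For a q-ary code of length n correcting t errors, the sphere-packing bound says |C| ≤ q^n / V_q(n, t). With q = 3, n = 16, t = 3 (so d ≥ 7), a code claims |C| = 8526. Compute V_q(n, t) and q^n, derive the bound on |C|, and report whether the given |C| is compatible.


V_q(n, t) = 4993, q^n = 43046721, Hamming bound = 8621, |C| = 8526 ≤ bound (satisfied).

Step 1: Compute V_q(n, t) = Σ_{j=0}^3 C(n, j) (q−1)^j.
  j = 0: C(16,0)·(2)^0 = 1·1 = 1.
  j = 1: C(16,1)·(2)^1 = 16·2 = 32.
  j = 2: C(16,2)·(2)^2 = 120·4 = 480.
  j = 3: C(16,3)·(2)^3 = 560·8 = 4480.
  V_q(n, t) = 1 + 32 + 480 + 4480 = 4993.
Step 2: q^n = 3^16 = 43046721.
Step 3: Hamming bound ⌊q^n / V_q(n,t)⌋ = ⌊43046721/4993⌋ = 8621.
Step 4: Compare |C| = 8526 to 8621: satisfied.
The claimed |C| lies below the Hamming bound.


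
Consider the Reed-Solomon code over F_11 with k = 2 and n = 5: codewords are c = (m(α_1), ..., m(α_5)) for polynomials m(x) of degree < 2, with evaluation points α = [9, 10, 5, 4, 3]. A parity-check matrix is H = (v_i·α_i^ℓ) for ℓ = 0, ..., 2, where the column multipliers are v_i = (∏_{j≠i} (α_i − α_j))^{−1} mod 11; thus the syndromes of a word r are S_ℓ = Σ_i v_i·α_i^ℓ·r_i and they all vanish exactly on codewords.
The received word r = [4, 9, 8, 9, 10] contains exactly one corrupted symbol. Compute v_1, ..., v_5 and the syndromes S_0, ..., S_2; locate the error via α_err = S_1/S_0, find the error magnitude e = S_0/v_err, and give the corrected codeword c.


S = (6, 5, 6), error at position 2, error magnitude e = 6, c = [4, 3, 8, 9, 10].

Step 1: column multipliers v_i = (∏_{j≠i}(α_i − α_j))^{−1} mod 11.
  i = 1 (α = 9): (9−10)(9−5)(9−4)(9−3) = (−1)·4·5·6 = −120 ≡ 1, so v_1 = 1^{−1} = 1 (mod 11).
  i = 2 (α = 10): (10−9)(10−5)(10−4)(10−3) = 1·5·6·7 = 210 ≡ 1, so v_2 = 1^{−1} = 1 (mod 11).
  i = 3 (α = 5): (5−9)(5−10)(5−4)(5−3) = (−4)·(−5)·1·2 = 40 ≡ 7, so v_3 = 7^{−1} = 8 (mod 11).
  i = 4 (α = 4): (4−9)(4−10)(4−5)(4−3) = (−5)·(−6)·(−1)·1 = −30 ≡ 3, so v_4 = 3^{−1} = 4 (mod 11).
  i = 5 (α = 3): (3−9)(3−10)(3−5)(3−4) = (−6)·(−7)·(−2)·(−1) = 84 ≡ 7, so v_5 = 7^{−1} = 8 (mod 11).
  v = [1, 1, 8, 4, 8].
Step 2: syndromes of r = [4, 9, 8, 9, 10] (all sums mod 11).
  S_0 = Σ v_i r_i = 1·4 + 1·9 + 8·8 + 4·9 + 8·10 = 193 ≡ 6.
  S_1 = Σ v_i α_i r_i = 1·9·4 + 1·10·9 + 8·5·8 + 4·4·9 + 8·3·10 = 830 ≡ 5.
  α_i^2 mod 11 = [4, 1, 3, 5, 9].
  S_2 = Σ v_i α_i^2 r_i = 1·4·4 + 1·1·9 + 8·3·8 + 4·5·9 + 8·9·10 = 1117 ≡ 6.
  S = (6, 5, 6) ≠ 0, so r is not a codeword (an error is present).
Step 3: locate the error. For a single error e at position i, S_ℓ = v_i·e·α_i^ℓ, so α_err = S_1/S_0.
  S_0^{−1} = 6^{−1} = 2 (mod 11), so α_err = 5·2 = 10 ≡ 10 = α_2. Error position i = 2.
  Consistency check: S_2/S_1 = 6·9 = 54 ≡ 10 = α_err ✓ (single-error assumption holds).
Step 4: error magnitude e = S_0/v_2 = S_0·∏_{j≠2}(α_2 − α_j) = 6·1 = 6 ≡ 6 (mod 11).
Step 5: correct position 2: c_2 = r_2 − e = 9 − 6 ≡ 3 (mod 11). Hence c = [4, 3, 8, 9, 10].
  Check: interpolating c through the α_i gives m(x) = 2 + 10·x (degree < 2) with m(α_i) = c_i for every i, so c is indeed a codeword.


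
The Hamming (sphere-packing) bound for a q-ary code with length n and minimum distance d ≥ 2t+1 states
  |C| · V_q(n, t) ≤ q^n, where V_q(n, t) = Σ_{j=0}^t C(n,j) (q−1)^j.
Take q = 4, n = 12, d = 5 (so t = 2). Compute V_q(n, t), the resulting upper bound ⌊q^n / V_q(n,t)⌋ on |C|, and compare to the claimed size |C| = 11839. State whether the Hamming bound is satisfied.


V_q(n, t) = 631, q^n = 16777216, Hamming bound = 26588, |C| = 11839 ≤ bound (satisfied).

Step 1: Compute V_q(n, t) = Σ_{j=0}^2 C(n, j) (q−1)^j.
  j = 0: C(12,0)·(3)^0 = 1·1 = 1.
  j = 1: C(12,1)·(3)^1 = 12·3 = 36.
  j = 2: C(12,2)·(3)^2 = 66·9 = 594.
  V_q(n, t) = 1 + 36 + 594 = 631.
Step 2: q^n = 4^12 = 16777216.
Step 3: Hamming bound ⌊q^n / V_q(n,t)⌋ = ⌊16777216/631⌋ = 26588.
Step 4: Compare |C| = 11839 to 26588: satisfied.
The claimed |C| lies below the Hamming bound.


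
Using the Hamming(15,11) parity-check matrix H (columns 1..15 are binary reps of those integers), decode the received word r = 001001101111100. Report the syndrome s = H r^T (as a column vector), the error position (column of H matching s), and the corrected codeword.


s = (1, 0, 1, 1)^T, error position = 11, corrected codeword c = 001001101101100

Compute s = H r^T mod 2 one row at a time:
  s_1 = 0 + 1 + 1 + 1 + 1 + 1 + 0 + 0 = 5 ≡ 1 (mod 2).
  s_2 = 0 + 0 + 1 + 1 + 1 + 1 + 0 + 0 = 4 ≡ 0 (mod 2).
  s_3 = 0 + 1 + 1 + 1 + 1 + 1 + 0 + 0 = 5 ≡ 1 (mod 2).
  s_4 = 0 + 1 + 0 + 1 + 1 + 1 + 1 + 0 = 5 ≡ 1 (mod 2).
s = (1, 0, 1, 1)^T — this equals column 11 of H (binary 1011), so error is at position 11.
Correct: flip bit 11 of r = 001001101111100 to get c = 001001101101100.


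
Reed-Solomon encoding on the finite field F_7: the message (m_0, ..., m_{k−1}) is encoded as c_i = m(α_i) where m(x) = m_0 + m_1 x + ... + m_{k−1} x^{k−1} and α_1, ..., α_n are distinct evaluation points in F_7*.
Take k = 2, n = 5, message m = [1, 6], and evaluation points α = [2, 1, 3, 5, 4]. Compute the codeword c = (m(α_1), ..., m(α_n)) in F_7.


c = [6, 0, 5, 3, 4]

Message polynomial: m(x) = 1 + 6·x (mod 7).
For each evaluation point α_i, compute m(α_i) mod 7:
  α_1 = 2: Horner steps 6 → 6, so m(2) = 6.
  α_2 = 1: Horner steps 6 → 0, so m(1) = 0.
  α_3 = 3: Horner steps 6 → 5, so m(3) = 5.
  α_4 = 5: Horner steps 6 → 3, so m(5) = 3.
  α_5 = 4: Horner steps 6 → 4, so m(4) = 4.
Codeword c = [6, 0, 5, 3, 4] ∈ F_7^5.


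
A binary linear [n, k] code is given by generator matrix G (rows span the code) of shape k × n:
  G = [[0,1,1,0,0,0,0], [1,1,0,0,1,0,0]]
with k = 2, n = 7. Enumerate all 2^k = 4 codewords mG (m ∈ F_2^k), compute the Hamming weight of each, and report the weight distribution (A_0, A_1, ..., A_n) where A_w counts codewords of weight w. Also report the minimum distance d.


Weight distribution: A_0 = 1, A_2 = 1, A_3 = 2. Minimum distance d = 2.

Enumerate all 2^2 = 4 messages m ∈ F_2^2.
For each, compute codeword c = mG in F_2^7, then tally its weight.
  m = 00 → c = 0000000, weight = 0.
  m = 10 → c = 0110000, weight = 2.
  m = 01 → c = 1100100, weight = 3.
  m = 11 → c = 1010100, weight = 3.
Tally weights:
  weight 0: 1 codewords.
  weight 2: 1 codewords.
  weight 3: 2 codewords.
Minimum distance d = smallest w > 0 with A_w > 0 = 2.
Sanity: Σ A_w = 4 = 2^2 = 4 ✓.


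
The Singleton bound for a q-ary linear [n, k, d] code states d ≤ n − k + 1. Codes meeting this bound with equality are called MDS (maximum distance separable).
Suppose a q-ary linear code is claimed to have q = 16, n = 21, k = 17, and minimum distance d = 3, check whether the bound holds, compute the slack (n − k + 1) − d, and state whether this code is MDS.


Singleton RHS = n − k + 1 = 5, slack = 2, bound satisfied, not MDS.

Singleton bound: d ≤ n − k + 1.
Here n = 21, k = 17, so n − k + 1 = 5.
Given d = 3, check d ≤ 5: YES.
Slack = (n − k + 1) − d = 2.
The code is NOT MDS (slack = 2 > 0).
Description: the claimed parameters are [21, 17, 3]_16; such a code would be non-MDS.


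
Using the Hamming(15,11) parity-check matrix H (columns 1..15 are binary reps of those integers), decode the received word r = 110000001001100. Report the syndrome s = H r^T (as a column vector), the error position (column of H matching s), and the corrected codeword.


s = (1, 0, 1, 1)^T, error position = 11, corrected codeword c = 110000001011100

Compute s = H r^T mod 2 one row at a time:
  s_1 = 0 + 1 + 0 + 0 + 1 + 1 + 0 + 0 = 3 ≡ 1 (mod 2).
  s_2 = 0 + 0 + 0 + 0 + 1 + 1 + 0 + 0 = 2 ≡ 0 (mod 2).
  s_3 = 1 + 0 + 0 + 0 + 0 + 0 + 0 + 0 = 1 ≡ 1 (mod 2).
  s_4 = 1 + 0 + 0 + 0 + 1 + 0 + 1 + 0 = 3 ≡ 1 (mod 2).
s = (1, 0, 1, 1)^T — this equals column 11 of H (binary 1011), so error is at position 11.
Correct: flip bit 11 of r = 110000001001100 to get c = 110000001011100.


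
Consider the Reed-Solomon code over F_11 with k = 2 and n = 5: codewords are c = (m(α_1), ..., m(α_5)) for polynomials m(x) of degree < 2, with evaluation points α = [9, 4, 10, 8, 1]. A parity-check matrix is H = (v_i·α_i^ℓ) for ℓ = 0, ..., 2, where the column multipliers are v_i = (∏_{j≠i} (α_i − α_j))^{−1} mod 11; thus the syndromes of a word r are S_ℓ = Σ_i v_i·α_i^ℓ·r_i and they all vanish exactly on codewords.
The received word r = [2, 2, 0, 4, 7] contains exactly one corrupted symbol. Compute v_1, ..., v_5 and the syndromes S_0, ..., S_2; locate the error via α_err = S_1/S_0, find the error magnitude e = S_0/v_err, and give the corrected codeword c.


S = (4, 5, 9), error at position 2, error magnitude e = 1, c = [2, 1, 0, 4, 7].

Step 1: column multipliers v_i = (∏_{j≠i}(α_i − α_j))^{−1} mod 11.
  i = 1 (α = 9): (9−4)(9−10)(9−8)(9−1) = 5·(−1)·1·8 = −40 ≡ 4, so v_1 = 4^{−1} = 3 (mod 11).
  i = 2 (α = 4): (4−9)(4−10)(4−8)(4−1) = (−5)·(−6)·(−4)·3 = −360 ≡ 3, so v_2 = 3^{−1} = 4 (mod 11).
  i = 3 (α = 10): (10−9)(10−4)(10−8)(10−1) = 1·6·2·9 = 108 ≡ 9, so v_3 = 9^{−1} = 5 (mod 11).
  i = 4 (α = 8): (8−9)(8−4)(8−10)(8−1) = (−1)·4·(−2)·7 = 56 ≡ 1, so v_4 = 1^{−1} = 1 (mod 11).
  i = 5 (α = 1): (1−9)(1−4)(1−10)(1−8) = (−8)·(−3)·(−9)·(−7) = 1512 ≡ 5, so v_5 = 5^{−1} = 9 (mod 11).
  v = [3, 4, 5, 1, 9].
Step 2: syndromes of r = [2, 2, 0, 4, 7] (all sums mod 11).
  S_0 = Σ v_i r_i = 3·2 + 4·2 + 5·0 + 1·4 + 9·7 = 81 ≡ 4.
  S_1 = Σ v_i α_i r_i = 3·9·2 + 4·4·2 + 5·10·0 + 1·8·4 + 9·1·7 = 181 ≡ 5.
  α_i^2 mod 11 = [4, 5, 1, 9, 1].
  S_2 = Σ v_i α_i^2 r_i = 3·4·2 + 4·5·2 + 5·1·0 + 1·9·4 + 9·1·7 = 163 ≡ 9.
  S = (4, 5, 9) ≠ 0, so r is not a codeword (an error is present).
Step 3: locate the error. For a single error e at position i, S_ℓ = v_i·e·α_i^ℓ, so α_err = S_1/S_0.
  S_0^{−1} = 4^{−1} = 3 (mod 11), so α_err = 5·3 = 15 ≡ 4 = α_2. Error position i = 2.
  Consistency check: S_2/S_1 = 9·9 = 81 ≡ 4 = α_err ✓ (single-error assumption holds).
Step 4: error magnitude e = S_0/v_2 = S_0·∏_{j≠2}(α_2 − α_j) = 4·3 = 12 ≡ 1 (mod 11).
Step 5: correct position 2: c_2 = r_2 − e = 2 − 1 ≡ 1 (mod 11). Hence c = [2, 1, 0, 4, 7].
  Check: interpolating c through the α_i gives m(x) = 9 + 9·x (degree < 2) with m(α_i) = c_i for every i, so c is indeed a codeword.


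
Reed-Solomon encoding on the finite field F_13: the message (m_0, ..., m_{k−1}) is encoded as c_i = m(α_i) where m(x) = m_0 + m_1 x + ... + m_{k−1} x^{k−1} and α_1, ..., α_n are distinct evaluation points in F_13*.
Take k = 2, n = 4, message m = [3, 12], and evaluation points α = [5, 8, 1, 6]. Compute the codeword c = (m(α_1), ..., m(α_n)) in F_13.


c = [11, 8, 2, 10]

Message polynomial: m(x) = 3 + 12·x (mod 13).
For each evaluation point α_i, compute m(α_i) mod 13:
  α_1 = 5: Horner steps 12 → 11, so m(5) = 11.
  α_2 = 8: Horner steps 12 → 8, so m(8) = 8.
  α_3 = 1: Horner steps 12 → 2, so m(1) = 2.
  α_4 = 6: Horner steps 12 → 10, so m(6) = 10.
Codeword c = [11, 8, 2, 10] ∈ F_13^4.
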